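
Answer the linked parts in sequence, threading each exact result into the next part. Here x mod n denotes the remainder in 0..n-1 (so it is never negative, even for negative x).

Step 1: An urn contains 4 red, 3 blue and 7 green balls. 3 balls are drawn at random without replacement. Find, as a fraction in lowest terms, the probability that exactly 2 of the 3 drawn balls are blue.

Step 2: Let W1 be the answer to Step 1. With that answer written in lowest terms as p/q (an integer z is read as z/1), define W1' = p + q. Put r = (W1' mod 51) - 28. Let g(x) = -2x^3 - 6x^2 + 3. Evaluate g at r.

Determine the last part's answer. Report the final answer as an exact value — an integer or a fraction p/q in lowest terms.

Step 1: total draws C(14,3) = 364; favorable C(3,2)*C(11,1) = 33; P = 33/364; answer 33/364
Step 2: W1 = 33/364; threaded value p + q = 397; r = 12; -2*(12)^3 - 6*(12)^2 + 3 = (-3456) + (-864) + (3) = -4317; answer -4317

-4317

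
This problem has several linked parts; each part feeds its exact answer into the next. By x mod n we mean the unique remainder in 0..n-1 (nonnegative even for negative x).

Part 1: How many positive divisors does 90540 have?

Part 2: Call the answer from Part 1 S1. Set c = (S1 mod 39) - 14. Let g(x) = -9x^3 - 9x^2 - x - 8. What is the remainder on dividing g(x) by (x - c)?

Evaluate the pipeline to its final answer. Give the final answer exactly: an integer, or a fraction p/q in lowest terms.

-100218

Part 1: 90540 = 2^2 * 3^2 * 5 * 503; number of divisors = (2+1) * (2+1) * (1+1) * (1+1) = 36; answer 36
Part 2: S1 = 36; c = 22; remainder = value at the root: -9*(22)^3 - 9*(22)^2 - 1*(22)^1 - 8 = (-95832) + (-4356) + (-22) + (-8) = -100218; answer -100218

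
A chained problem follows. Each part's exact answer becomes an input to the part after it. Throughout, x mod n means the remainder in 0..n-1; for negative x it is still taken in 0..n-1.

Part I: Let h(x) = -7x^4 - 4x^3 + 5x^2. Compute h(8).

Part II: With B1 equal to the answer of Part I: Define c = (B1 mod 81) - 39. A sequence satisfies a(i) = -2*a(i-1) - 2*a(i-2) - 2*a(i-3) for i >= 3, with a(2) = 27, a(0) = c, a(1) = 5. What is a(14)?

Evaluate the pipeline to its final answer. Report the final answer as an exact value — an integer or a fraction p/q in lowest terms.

7472

Part I: -7*(8)^4 - 4*(8)^3 + 5*(8)^2 = (-28672) + (-2048) + (320) = -30400; answer -30400
Part II: B1 = -30400; c = 17; a(3) = -2*(27) - 2*(5) - 2*(17) = -98; iterating: a(3)=-98, a(4)=132, a(5)=-122, a(6)=176, a(7)=-372, a(8)=636, a(9)=-880, a(10)=1232, a(11)=-1976, a(12)=3248, a(13)=-5008, a(14)=7472; answer 7472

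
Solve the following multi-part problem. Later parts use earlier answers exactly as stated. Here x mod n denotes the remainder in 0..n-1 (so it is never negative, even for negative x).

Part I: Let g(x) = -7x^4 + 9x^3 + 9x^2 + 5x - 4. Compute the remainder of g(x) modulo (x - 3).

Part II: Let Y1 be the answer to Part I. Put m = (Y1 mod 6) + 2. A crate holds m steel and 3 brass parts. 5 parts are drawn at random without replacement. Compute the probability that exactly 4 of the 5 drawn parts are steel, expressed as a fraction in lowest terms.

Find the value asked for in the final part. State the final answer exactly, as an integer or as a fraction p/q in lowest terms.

Part I: remainder = value at the root: -7*(3)^4 + 9*(3)^3 + 9*(3)^2 + 5*(3)^1 - 4 = (-567) + (243) + (81) + (15) + (-4) = -232; answer -232
Part II: Y1 = -232; m = 4; total draws C(7,5) = 21; favorable C(4,4)*C(3,1) = 3; P = 1/7; answer 1/7

1/7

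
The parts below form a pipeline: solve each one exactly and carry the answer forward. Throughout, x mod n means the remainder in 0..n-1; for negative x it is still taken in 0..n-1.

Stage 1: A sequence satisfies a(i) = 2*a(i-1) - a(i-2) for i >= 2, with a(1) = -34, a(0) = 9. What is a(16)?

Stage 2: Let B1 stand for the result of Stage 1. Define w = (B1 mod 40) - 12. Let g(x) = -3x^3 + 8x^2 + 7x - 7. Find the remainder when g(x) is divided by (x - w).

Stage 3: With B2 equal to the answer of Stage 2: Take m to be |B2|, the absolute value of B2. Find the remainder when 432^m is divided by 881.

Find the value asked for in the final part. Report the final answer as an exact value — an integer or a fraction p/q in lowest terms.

Stage 1: a(2) = 2*(-34) - 1*(9) = -77; iterating: a(2)=-77, a(3)=-120, a(4)=-163, a(5)=-206, a(6)=-249, a(7)=-292, a(8)=-335, a(9)=-378, a(10)=-421, a(11)=-464, a(12)=-507, a(13)=-550, a(14)=-593, a(15)=-636, a(16)=-679; answer -679
Stage 2: B1 = -679; w = -11; remainder = value at the root: -3*(-11)^3 + 8*(-11)^2 + 7*(-11)^1 - 7 = (3993) + (968) + (-77) + (-7) = 4877; answer 4877
Stage 3: B2 = 4877; m = 4877; squarings mod 881: 432^1=432, 432^2=733, 432^4=760, 432^8=545, 432^16=128, 432^32=526, 432^64=42, 432^128=2, 432^256=4, 432^512=16, 432^1024=256, 432^2048=342, 432^4096=672; 432^4877 = 432^1 * 432^4 * 432^8 * 432^256 * 432^512 * 432^4096 = 824 (mod 881); answer 824

824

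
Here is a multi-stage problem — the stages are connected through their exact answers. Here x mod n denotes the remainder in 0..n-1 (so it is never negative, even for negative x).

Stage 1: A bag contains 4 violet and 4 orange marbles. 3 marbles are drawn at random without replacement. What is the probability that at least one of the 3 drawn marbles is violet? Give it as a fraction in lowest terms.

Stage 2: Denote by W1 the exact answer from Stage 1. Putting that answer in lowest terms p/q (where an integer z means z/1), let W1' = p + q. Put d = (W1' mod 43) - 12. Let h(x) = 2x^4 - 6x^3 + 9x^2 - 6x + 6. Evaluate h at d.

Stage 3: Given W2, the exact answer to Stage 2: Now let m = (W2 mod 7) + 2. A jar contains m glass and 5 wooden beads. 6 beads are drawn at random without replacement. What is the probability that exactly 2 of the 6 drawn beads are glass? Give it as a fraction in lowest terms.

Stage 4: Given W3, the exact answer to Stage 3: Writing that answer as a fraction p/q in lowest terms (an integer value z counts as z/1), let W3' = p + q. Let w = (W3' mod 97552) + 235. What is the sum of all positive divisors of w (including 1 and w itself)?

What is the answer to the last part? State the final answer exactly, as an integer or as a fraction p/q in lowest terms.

504

Stage 1: total draws C(8,3) = 56; complement C(4,3) = 4; favorable 56 - 4 = 52; P = 13/14; answer 13/14
Stage 2: W1 = 13/14; threaded value p + q = 27; d = 15; 2*(15)^4 - 6*(15)^3 + 9*(15)^2 - 6*(15)^1 + 6 = (101250) + (-20250) + (2025) + (-90) + (6) = 82941; answer 82941
Stage 3: W2 = 82941; m = 7; total draws C(12,6) = 924; favorable C(7,2)*C(5,4) = 105; P = 5/44; answer 5/44
Stage 4: W3 = 5/44; threaded value p + q = 49; w = 284; 284 = 2^2 * 71; sigma = (1 + 2 + 4) * (1 + 71) = 7 * 72 = 504; answer 504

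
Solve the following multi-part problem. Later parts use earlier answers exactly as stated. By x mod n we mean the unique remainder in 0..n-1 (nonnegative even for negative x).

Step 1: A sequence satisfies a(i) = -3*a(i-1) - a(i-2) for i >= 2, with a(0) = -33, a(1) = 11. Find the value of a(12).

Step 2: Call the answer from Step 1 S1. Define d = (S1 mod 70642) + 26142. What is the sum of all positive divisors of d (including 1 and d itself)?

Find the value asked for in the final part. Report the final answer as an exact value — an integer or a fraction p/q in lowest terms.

Step 1: a(2) = -3*(11) - 1*(-33) = 0; iterating: a(2)=0, a(3)=-11, a(4)=33, a(5)=-88, a(6)=231, a(7)=-605, a(8)=1584, a(9)=-4147, a(10)=10857, a(11)=-28424, a(12)=74415; answer 74415
Step 2: S1 = 74415; d = 29915; 29915 = 5 * 31 * 193; sigma = (1 + 5) * (1 + 31) * (1 + 193) = 6 * 32 * 194 = 37248; answer 37248

37248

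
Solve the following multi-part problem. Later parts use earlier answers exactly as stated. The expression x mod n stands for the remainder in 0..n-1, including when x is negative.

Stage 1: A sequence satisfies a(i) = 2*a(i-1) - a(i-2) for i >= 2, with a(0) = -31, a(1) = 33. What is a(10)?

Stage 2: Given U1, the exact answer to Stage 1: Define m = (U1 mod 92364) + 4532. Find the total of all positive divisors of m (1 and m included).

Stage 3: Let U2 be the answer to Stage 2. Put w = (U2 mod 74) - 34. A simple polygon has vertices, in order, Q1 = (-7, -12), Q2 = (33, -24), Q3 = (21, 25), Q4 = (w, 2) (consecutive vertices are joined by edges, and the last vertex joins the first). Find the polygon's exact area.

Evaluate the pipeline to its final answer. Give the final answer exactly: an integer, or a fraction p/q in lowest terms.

1801/2

Stage 1: a(2) = 2*(33) - 1*(-31) = 97; iterating: a(2)=97, a(3)=161, a(4)=225, a(5)=289, a(6)=353, a(7)=417, a(8)=481, a(9)=545, a(10)=609; answer 609
Stage 2: U1 = 609; m = 5141; 5141 = 53 * 97; sigma = (1 + 53) * (1 + 97) = 54 * 98 = 5292; answer 5292
Stage 3: U2 = 5292; w = 4; cross terms: (-7*-24 - 33*-12)=564, (33*25 - 21*-24)=1329, (21*2 - 4*25)=-58, (4*-12 - -7*2)=-34; twice the area = |1801| = 1801; area = 1801/2; answer 1801/2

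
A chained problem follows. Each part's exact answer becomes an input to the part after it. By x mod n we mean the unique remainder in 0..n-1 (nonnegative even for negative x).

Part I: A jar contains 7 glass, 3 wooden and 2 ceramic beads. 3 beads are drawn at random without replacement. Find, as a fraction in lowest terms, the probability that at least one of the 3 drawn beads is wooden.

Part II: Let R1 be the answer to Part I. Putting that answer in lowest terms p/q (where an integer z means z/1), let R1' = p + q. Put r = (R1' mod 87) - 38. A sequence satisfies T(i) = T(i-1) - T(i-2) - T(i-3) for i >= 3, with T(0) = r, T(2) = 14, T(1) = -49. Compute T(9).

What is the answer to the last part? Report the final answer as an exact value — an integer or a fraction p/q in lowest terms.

Part I: total draws C(12,3) = 220; complement C(9,3) = 84; favorable 220 - 84 = 136; P = 34/55; answer 34/55
Part II: R1 = 34/55; threaded value p + q = 89; r = -36; T(3) = 1*(14) - 1*(-49) - 1*(-36) = 99; iterating: T(3)=99, T(4)=134, T(5)=21, T(6)=-212, T(7)=-367, T(8)=-176, T(9)=403; answer 403

403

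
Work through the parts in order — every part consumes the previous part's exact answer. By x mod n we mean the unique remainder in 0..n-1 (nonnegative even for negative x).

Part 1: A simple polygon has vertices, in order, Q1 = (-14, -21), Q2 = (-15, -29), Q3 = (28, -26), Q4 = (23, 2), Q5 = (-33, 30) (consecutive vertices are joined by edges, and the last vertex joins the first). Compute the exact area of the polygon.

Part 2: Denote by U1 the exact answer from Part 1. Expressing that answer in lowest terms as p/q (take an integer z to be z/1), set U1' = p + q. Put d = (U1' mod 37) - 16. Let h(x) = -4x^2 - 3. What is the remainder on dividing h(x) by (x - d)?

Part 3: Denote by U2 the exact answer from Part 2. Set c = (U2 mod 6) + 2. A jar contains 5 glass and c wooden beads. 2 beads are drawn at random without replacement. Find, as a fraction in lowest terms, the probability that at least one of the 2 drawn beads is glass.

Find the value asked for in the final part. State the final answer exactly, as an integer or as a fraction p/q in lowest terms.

Part 1: cross terms: (-14*-29 - -15*-21)=91, (-15*-26 - 28*-29)=1202, (28*2 - 23*-26)=654, (23*30 - -33*2)=756, (-33*-21 - -14*30)=1113; twice the area = |3816| = 3816; area = 1908; answer 1908
Part 2: U1 = 1908; threaded value p + q = 1909; d = 6; remainder = value at the root: -4*(6)^2 - 3 = (-144) + (-3) = -147; answer -147
Part 3: U2 = -147; c = 5; total draws C(10,2) = 45; complement C(5,2) = 10; favorable 45 - 10 = 35; P = 7/9; answer 7/9

7/9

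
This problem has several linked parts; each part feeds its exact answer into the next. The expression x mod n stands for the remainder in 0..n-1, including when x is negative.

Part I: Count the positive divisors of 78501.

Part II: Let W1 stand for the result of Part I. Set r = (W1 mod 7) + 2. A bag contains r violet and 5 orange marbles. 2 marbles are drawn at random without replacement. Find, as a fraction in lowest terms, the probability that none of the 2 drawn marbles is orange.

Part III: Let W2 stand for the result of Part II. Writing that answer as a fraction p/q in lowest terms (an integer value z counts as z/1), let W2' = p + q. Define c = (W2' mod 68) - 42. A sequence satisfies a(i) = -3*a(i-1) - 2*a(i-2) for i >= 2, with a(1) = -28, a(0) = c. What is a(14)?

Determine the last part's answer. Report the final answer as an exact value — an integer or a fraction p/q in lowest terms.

638926

Part I: 78501 = 3 * 137 * 191; number of divisors = (1+1) * (1+1) * (1+1) = 8; answer 8
Part II: W1 = 8; r = 3; total draws C(8,2) = 28; favorable C(3,2) = 3; P = 3/28; answer 3/28
Part III: W2 = 3/28; threaded value p + q = 31; c = -11; a(2) = -3*(-28) - 2*(-11) = 106; iterating: a(2)=106, a(3)=-262, a(4)=574, a(5)=-1198, a(6)=2446, a(7)=-4942, a(8)=9934, a(9)=-19918, a(10)=39886, a(11)=-79822, a(12)=159694, a(13)=-319438, a(14)=638926; answer 638926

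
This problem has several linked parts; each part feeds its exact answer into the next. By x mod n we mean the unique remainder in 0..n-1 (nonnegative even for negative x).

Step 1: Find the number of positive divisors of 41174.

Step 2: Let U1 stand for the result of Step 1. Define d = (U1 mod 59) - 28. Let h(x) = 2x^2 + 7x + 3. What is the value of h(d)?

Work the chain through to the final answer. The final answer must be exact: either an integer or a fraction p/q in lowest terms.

207

Step 1: 41174 = 2 * 7 * 17 * 173; number of divisors = (1+1) * (1+1) * (1+1) * (1+1) = 16; answer 16
Step 2: U1 = 16; d = -12; 2*(-12)^2 + 7*(-12)^1 + 3 = (288) + (-84) + (3) = 207; answer 207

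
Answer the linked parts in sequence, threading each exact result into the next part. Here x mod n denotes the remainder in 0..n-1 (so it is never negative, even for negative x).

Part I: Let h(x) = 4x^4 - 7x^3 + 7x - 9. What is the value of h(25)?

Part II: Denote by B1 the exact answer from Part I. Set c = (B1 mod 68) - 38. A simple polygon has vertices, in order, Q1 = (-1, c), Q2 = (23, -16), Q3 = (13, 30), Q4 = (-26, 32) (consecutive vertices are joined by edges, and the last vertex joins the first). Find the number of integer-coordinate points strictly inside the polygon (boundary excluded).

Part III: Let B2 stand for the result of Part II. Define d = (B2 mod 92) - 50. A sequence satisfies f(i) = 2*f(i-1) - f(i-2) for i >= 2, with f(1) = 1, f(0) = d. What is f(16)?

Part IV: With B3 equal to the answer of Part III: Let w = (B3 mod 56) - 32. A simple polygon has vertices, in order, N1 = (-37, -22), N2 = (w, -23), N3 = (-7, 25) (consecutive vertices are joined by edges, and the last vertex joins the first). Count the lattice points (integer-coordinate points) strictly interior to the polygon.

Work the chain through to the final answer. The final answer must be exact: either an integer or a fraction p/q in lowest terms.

1236

Part I: 4*(25)^4 - 7*(25)^3 + 7*(25)^1 - 9 = (1562500) + (-109375) + (175) + (-9) = 1453291; answer 1453291
Part II: B1 = 1453291; c = 25; cross terms: (-1*-16 - 23*25)=-559, (23*30 - 13*-16)=898, (13*32 - -26*30)=1196, (-26*25 - -1*32)=-618; twice the area = |917| = 917; area = 917/2; boundary points = 1 + 2 + 1 + 1 = 5; strictly interior points = area - boundary/2 + 1 = 457; answer 457
Part III: B2 = 457; d = 39; f(2) = 2*(1) - 1*(39) = -37; iterating: f(2)=-37, f(3)=-75, f(4)=-113, f(5)=-151, f(6)=-189, f(7)=-227, f(8)=-265, f(9)=-303, f(10)=-341, f(11)=-379, f(12)=-417, f(13)=-455, f(14)=-493, f(15)=-531, f(16)=-569; answer -569
Part IV: B3 = -569; w = 15; cross terms: (-37*-23 - 15*-22)=1181, (15*25 - -7*-23)=214, (-7*-22 - -37*25)=1079; twice the area = |2474| = 2474; area = 1237; boundary points = 1 + 2 + 1 = 4; strictly interior points = area - boundary/2 + 1 = 1236; answer 1236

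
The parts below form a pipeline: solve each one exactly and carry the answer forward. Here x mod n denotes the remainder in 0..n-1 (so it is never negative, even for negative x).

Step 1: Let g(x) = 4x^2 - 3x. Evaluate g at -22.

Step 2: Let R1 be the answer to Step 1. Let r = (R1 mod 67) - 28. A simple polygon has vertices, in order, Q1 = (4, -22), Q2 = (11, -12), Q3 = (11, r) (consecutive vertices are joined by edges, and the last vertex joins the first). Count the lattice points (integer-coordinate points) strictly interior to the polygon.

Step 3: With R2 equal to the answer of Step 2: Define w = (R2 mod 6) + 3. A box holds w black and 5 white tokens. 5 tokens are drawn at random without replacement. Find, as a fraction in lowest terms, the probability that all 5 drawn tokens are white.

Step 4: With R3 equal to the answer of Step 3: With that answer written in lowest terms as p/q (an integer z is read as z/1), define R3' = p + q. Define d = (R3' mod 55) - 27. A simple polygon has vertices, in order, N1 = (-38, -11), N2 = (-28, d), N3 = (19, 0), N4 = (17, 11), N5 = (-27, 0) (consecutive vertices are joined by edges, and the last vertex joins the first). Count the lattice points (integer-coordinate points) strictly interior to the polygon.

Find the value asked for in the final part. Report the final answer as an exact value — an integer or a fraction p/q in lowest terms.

350

Step 1: 4*(-22)^2 - 3*(-22)^1 = (1936) + (66) = 2002; answer 2002
Step 2: R1 = 2002; r = 31; cross terms: (4*-12 - 11*-22)=194, (11*31 - 11*-12)=473, (11*-22 - 4*31)=-366; twice the area = |301| = 301; area = 301/2; boundary points = 1 + 43 + 1 = 45; strictly interior points = area - boundary/2 + 1 = 129; answer 129
Step 3: R2 = 129; w = 6; total draws C(11,5) = 462; favorable C(5,5) = 1; P = 1/462; answer 1/462
Step 4: R3 = 1/462; threaded value p + q = 463; d = -4; cross terms: (-38*-4 - -28*-11)=-156, (-28*0 - 19*-4)=76, (19*11 - 17*0)=209, (17*0 - -27*11)=297, (-27*-11 - -38*0)=297; twice the area = |723| = 723; area = 723/2; boundary points = 1 + 1 + 1 + 11 + 11 = 25; strictly interior points = area - boundary/2 + 1 = 350; answer 350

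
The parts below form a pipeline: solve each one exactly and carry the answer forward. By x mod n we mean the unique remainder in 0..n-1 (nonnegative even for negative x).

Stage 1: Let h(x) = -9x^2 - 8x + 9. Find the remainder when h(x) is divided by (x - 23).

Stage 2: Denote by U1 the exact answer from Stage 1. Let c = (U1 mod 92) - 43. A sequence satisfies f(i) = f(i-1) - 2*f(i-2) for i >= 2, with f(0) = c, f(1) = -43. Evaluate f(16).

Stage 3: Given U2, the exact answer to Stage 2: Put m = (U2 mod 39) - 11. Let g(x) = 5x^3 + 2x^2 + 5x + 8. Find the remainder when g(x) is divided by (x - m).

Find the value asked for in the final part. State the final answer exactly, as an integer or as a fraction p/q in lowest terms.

Stage 1: remainder = value at the root: -9*(23)^2 - 8*(23)^1 + 9 = (-4761) + (-184) + (9) = -4936; answer -4936
Stage 2: U1 = -4936; c = -11; f(2) = 1*(-43) - 2*(-11) = -21; iterating: f(2)=-21, f(3)=65, f(4)=107, f(5)=-23, f(6)=-237, f(7)=-191, f(8)=283, f(9)=665, f(10)=99, f(11)=-1231, f(12)=-1429, f(13)=1033, f(14)=3891, f(15)=1825, f(16)=-5957; answer -5957
Stage 3: U2 = -5957; m = -1; remainder = value at the root: 5*(-1)^3 + 2*(-1)^2 + 5*(-1)^1 + 8 = (-5) + (2) + (-5) + (8) = 0; answer 0

0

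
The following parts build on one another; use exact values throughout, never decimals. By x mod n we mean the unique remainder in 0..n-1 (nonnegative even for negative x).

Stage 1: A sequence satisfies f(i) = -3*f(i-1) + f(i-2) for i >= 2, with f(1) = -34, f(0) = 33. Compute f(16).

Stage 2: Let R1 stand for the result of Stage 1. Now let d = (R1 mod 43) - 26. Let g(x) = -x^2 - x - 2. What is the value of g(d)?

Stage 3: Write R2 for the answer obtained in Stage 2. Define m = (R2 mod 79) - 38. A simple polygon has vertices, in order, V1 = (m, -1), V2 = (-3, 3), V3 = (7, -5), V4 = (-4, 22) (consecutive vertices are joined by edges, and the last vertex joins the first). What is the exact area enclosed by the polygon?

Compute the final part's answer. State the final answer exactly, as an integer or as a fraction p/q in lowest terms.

188

Stage 1: f(2) = -3*(-34) + 1*(33) = 135; iterating: f(2)=135, f(3)=-439, f(4)=1452, f(5)=-4795, f(6)=15837, f(7)=-52306, f(8)=172755, f(9)=-570571, f(10)=1884468, f(11)=-6223975, f(12)=20556393, f(13)=-67893154, f(14)=224235855, f(15)=-740600719, f(16)=2446038012; answer 2446038012
Stage 2: R1 = 2446038012; d = 14; -1*(14)^2 - 1*(14)^1 - 2 = (-196) + (-14) + (-2) = -212; answer -212
Stage 3: R2 = -212; m = -13; cross terms: (-13*3 - -3*-1)=-42, (-3*-5 - 7*3)=-6, (7*22 - -4*-5)=134, (-4*-1 - -13*22)=290; twice the area = |376| = 376; area = 188; answer 188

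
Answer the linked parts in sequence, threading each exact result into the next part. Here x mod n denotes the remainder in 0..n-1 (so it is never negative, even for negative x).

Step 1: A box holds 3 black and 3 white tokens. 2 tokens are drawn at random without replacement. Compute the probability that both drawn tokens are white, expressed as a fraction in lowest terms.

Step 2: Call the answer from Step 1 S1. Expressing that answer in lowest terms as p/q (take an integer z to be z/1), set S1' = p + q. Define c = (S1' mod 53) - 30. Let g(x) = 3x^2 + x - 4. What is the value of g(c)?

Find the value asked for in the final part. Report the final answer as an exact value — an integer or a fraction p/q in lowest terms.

1700

Step 1: total draws C(6,2) = 15; favorable C(3,2) = 3; P = 1/5; answer 1/5
Step 2: S1 = 1/5; threaded value p + q = 6; c = -24; 3*(-24)^2 + 1*(-24)^1 - 4 = (1728) + (-24) + (-4) = 1700; answer 1700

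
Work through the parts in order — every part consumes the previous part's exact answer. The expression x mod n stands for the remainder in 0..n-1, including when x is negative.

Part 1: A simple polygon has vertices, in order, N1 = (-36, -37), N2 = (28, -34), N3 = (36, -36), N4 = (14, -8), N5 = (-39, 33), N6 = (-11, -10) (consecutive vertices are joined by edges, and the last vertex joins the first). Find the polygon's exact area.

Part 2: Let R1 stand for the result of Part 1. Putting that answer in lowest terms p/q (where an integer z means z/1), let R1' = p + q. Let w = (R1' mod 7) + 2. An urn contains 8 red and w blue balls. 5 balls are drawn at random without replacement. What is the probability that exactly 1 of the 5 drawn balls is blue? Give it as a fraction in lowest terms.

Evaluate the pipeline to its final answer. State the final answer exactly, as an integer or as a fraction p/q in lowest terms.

35/99

Part 1: cross terms: (-36*-34 - 28*-37)=2260, (28*-36 - 36*-34)=216, (36*-8 - 14*-36)=216, (14*33 - -39*-8)=150, (-39*-10 - -11*33)=753, (-11*-37 - -36*-10)=47; twice the area = |3642| = 3642; area = 1821; answer 1821
Part 2: R1 = 1821; threaded value p + q = 1822; w = 4; total draws C(12,5) = 792; favorable C(4,1)*C(8,4) = 280; P = 35/99; answer 35/99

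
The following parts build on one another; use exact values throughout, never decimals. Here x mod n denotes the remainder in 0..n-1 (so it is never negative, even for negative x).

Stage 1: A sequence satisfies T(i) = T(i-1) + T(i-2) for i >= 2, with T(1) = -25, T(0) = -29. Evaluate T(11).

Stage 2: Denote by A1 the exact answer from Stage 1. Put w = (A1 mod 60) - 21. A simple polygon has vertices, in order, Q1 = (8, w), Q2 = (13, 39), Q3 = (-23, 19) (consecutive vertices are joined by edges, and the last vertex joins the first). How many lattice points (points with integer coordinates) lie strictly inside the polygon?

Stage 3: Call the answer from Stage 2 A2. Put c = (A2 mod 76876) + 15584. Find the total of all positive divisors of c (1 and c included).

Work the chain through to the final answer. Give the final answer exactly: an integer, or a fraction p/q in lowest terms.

Stage 1: T(2) = 1*(-25) + 1*(-29) = -54; iterating: T(2)=-54, T(3)=-79, T(4)=-133, T(5)=-212, T(6)=-345, T(7)=-557, T(8)=-902, T(9)=-1459, T(10)=-2361, T(11)=-3820; answer -3820
Stage 2: A1 = -3820; w = -1; cross terms: (8*39 - 13*-1)=325, (13*19 - -23*39)=1144, (-23*-1 - 8*19)=-129; twice the area = |1340| = 1340; area = 670; boundary points = 5 + 4 + 1 = 10; strictly interior points = area - boundary/2 + 1 = 666; answer 666
Stage 3: A2 = 666; c = 16250; 16250 = 2 * 5^4 * 13; sigma = (1 + 2) * (1 + 5 + 25 + 125 + 625) * (1 + 13) = 3 * 781 * 14 = 32802; answer 32802

32802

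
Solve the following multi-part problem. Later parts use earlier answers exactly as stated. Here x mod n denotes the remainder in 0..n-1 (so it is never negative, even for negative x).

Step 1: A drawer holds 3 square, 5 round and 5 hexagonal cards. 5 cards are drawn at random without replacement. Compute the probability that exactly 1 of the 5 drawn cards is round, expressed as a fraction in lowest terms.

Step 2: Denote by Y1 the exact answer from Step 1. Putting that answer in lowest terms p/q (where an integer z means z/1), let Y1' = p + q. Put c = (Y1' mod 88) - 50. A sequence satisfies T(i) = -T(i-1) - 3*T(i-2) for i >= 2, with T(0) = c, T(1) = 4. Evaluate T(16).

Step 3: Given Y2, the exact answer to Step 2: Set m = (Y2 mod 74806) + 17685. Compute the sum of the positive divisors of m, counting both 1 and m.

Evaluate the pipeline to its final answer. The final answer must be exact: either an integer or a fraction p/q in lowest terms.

Step 1: total draws C(13,5) = 1287; favorable C(5,1)*C(8,4) = 350; P = 350/1287; answer 350/1287
Step 2: Y1 = 350/1287; threaded value p + q = 1637; c = 3; T(2) = -1*(4) - 3*(3) = -13; iterating: T(2)=-13, T(3)=1, T(4)=38, T(5)=-41, T(6)=-73, T(7)=196, T(8)=23, T(9)=-611, T(10)=542, T(11)=1291, T(12)=-2917, T(13)=-956, T(14)=9707, T(15)=-6839, T(16)=-22282; answer -22282
Step 3: Y2 = -22282; m = 70209; 70209 = 3^2 * 29 * 269; sigma = (1 + 3 + 9) * (1 + 29) * (1 + 269) = 13 * 30 * 270 = 105300; answer 105300

105300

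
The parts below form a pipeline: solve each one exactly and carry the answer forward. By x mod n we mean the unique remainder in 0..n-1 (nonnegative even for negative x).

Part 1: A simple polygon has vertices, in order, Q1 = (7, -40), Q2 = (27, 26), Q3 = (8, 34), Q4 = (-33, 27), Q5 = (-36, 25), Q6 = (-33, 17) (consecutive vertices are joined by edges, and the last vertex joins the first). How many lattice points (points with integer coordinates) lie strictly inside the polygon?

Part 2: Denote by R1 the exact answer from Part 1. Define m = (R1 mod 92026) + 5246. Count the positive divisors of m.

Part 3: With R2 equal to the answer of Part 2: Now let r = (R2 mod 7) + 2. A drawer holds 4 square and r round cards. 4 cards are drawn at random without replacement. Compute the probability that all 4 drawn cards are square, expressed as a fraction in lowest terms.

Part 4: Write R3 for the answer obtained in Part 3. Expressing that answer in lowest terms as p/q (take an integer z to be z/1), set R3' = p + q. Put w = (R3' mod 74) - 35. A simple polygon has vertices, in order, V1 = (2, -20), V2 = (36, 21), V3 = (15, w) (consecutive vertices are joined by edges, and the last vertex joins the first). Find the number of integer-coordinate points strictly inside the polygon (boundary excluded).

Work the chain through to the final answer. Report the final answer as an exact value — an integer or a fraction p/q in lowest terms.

546

Part 1: cross terms: (7*26 - 27*-40)=1262, (27*34 - 8*26)=710, (8*27 - -33*34)=1338, (-33*25 - -36*27)=147, (-36*17 - -33*25)=213, (-33*-40 - 7*17)=1201; twice the area = |4871| = 4871; area = 4871/2; boundary points = 2 + 1 + 1 + 1 + 1 + 1 = 7; strictly interior points = area - boundary/2 + 1 = 2433; answer 2433
Part 2: R1 = 2433; m = 7679; 7679 = 7 * 1097; number of divisors = (1+1) * (1+1) = 4; answer 4
Part 3: R2 = 4; r = 6; total draws C(10,4) = 210; favorable C(4,4) = 1; P = 1/210; answer 1/210
Part 4: R3 = 1/210; threaded value p + q = 211; w = 28; cross terms: (2*21 - 36*-20)=762, (36*28 - 15*21)=693, (15*-20 - 2*28)=-356; twice the area = |1099| = 1099; area = 1099/2; boundary points = 1 + 7 + 1 = 9; strictly interior points = area - boundary/2 + 1 = 546; answer 546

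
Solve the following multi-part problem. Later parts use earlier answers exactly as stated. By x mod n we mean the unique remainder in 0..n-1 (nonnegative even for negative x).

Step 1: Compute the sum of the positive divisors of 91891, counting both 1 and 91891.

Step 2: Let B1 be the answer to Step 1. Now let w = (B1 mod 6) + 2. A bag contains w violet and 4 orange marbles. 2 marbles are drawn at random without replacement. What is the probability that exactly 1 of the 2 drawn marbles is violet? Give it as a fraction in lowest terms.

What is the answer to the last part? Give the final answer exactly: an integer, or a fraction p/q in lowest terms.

Step 1: 91891 = 43 * 2137; sigma = (1 + 43) * (1 + 2137) = 44 * 2138 = 94072; answer 94072
Step 2: B1 = 94072; w = 6; total draws C(10,2) = 45; favorable C(6,1)*C(4,1) = 24; P = 8/15; answer 8/15

8/15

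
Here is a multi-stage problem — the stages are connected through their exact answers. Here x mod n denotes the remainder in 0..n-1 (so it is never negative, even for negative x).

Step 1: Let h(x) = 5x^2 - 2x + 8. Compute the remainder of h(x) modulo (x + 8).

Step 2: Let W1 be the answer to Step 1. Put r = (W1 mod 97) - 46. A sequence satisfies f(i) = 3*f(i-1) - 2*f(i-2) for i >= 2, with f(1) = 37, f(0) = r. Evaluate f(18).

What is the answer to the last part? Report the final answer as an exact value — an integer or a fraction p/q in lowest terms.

Step 1: remainder = value at the root: 5*(-8)^2 - 2*(-8)^1 + 8 = (320) + (16) + (8) = 344; answer 344
Step 2: W1 = 344; r = 7; f(2) = 3*(37) - 2*(7) = 97; iterating: f(2)=97, f(3)=217, f(4)=457, f(5)=937, f(6)=1897, f(7)=3817, f(8)=7657, f(9)=15337, f(10)=30697, f(11)=61417, f(12)=122857, f(13)=245737, f(14)=491497, f(15)=983017, f(16)=1966057, f(17)=3932137, f(18)=7864297; answer 7864297

7864297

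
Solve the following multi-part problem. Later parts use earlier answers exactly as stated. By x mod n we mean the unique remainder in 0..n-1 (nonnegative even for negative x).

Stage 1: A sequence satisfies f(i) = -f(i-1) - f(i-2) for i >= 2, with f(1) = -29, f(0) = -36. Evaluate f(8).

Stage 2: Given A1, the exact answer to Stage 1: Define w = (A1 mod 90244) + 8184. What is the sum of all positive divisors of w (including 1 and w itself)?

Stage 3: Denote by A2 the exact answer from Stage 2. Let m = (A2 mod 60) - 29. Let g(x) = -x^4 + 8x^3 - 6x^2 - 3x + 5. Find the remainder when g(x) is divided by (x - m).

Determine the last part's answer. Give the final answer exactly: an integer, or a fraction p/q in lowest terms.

33

Stage 1: f(2) = -1*(-29) - 1*(-36) = 65; iterating: f(2)=65, f(3)=-36, f(4)=-29, f(5)=65, f(6)=-36, f(7)=-29, f(8)=65; answer 65
Stage 2: A1 = 65; w = 8249; 8249 = 73 * 113; sigma = (1 + 73) * (1 + 113) = 74 * 114 = 8436; answer 8436
Stage 3: A2 = 8436; m = 7; remainder = value at the root: -1*(7)^4 + 8*(7)^3 - 6*(7)^2 - 3*(7)^1 + 5 = (-2401) + (2744) + (-294) + (-21) + (5) = 33; answer 33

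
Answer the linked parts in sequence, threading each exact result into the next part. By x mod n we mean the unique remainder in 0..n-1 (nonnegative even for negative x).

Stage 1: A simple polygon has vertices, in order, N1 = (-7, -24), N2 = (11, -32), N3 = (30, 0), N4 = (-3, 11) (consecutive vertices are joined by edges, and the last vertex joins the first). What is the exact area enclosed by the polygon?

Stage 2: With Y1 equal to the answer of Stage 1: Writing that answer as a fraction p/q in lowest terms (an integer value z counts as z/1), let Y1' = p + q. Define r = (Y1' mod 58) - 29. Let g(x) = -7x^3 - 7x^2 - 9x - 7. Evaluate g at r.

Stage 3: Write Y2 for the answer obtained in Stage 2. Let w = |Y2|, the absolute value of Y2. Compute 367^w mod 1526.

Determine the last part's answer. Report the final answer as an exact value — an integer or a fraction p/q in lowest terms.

Stage 1: cross terms: (-7*-32 - 11*-24)=488, (11*0 - 30*-32)=960, (30*11 - -3*0)=330, (-3*-24 - -7*11)=149; twice the area = |1927| = 1927; area = 1927/2; answer 1927/2
Stage 2: Y1 = 1927/2; threaded value p + q = 1929; r = -14; -7*(-14)^3 - 7*(-14)^2 - 9*(-14)^1 - 7 = (19208) + (-1372) + (126) + (-7) = 17955; answer 17955
Stage 3: Y2 = 17955; w = 17955; squarings mod 1526: 367^1=367, 367^2=401, 367^4=571, 367^8=1003, 367^16=375, 367^32=233, 367^64=879, 367^128=485, 367^256=221, 367^512=9, 367^1024=81, 367^2048=457, 367^4096=1313, 367^8192=1115, 367^16384=1061; 367^17955 = 367^1 * 367^2 * 367^32 * 367^512 * 367^1024 * 367^16384 = 839 (mod 1526); answer 839

839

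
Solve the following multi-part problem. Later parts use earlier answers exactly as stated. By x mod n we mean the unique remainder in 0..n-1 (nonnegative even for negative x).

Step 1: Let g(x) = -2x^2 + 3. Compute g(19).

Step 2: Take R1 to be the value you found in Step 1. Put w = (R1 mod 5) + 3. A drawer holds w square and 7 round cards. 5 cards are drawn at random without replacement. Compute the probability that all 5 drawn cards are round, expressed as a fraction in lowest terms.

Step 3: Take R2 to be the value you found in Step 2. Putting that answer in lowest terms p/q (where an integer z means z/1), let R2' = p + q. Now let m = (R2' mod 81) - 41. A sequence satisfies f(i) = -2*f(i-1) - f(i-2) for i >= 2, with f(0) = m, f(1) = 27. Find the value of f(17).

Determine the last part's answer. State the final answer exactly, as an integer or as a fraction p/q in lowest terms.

Step 1: -2*(19)^2 + 3 = (-722) + (3) = -719; answer -719
Step 2: R1 = -719; w = 4; total draws C(11,5) = 462; favorable C(7,5) = 21; P = 1/22; answer 1/22
Step 3: R2 = 1/22; threaded value p + q = 23; m = -18; f(2) = -2*(27) - 1*(-18) = -36; iterating: f(2)=-36, f(3)=45, f(4)=-54, f(5)=63, f(6)=-72, f(7)=81, f(8)=-90, f(9)=99, f(10)=-108, f(11)=117, f(12)=-126, f(13)=135, f(14)=-144, f(15)=153, f(16)=-162, f(17)=171; answer 171

171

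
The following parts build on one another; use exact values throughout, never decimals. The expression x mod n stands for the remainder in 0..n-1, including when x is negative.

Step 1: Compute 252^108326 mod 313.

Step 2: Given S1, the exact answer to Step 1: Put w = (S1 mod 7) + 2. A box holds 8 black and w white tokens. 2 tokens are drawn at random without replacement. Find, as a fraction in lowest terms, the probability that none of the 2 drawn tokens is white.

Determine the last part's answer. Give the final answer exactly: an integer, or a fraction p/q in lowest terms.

Step 1: squarings mod 313: 252^1=252, 252^2=278, 252^4=286, 252^8=103, 252^16=280, 252^32=150, 252^64=277, 252^128=44, 252^256=58, 252^512=234, 252^1024=294, 252^2048=48, 252^4096=113, 252^8192=249, 252^16384=27, 252^32768=103, 252^65536=280; 252^108326 = 252^2 * 252^4 * 252^32 * 252^256 * 252^512 * 252^1024 * 252^8192 * 252^32768 * 252^65536 = 162 (mod 313); answer 162
Step 2: S1 = 162; w = 3; total draws C(11,2) = 55; favorable C(8,2) = 28; P = 28/55; answer 28/55

28/55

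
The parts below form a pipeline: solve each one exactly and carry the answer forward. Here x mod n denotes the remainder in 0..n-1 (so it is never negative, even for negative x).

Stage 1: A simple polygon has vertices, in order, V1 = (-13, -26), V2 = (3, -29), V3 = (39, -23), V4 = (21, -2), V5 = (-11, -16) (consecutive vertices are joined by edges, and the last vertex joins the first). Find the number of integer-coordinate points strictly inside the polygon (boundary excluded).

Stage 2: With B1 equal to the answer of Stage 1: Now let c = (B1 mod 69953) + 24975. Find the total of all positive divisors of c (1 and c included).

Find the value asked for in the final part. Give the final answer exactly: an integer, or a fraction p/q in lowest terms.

Stage 1: cross terms: (-13*-29 - 3*-26)=455, (3*-23 - 39*-29)=1062, (39*-2 - 21*-23)=405, (21*-16 - -11*-2)=-358, (-11*-26 - -13*-16)=78; twice the area = |1642| = 1642; area = 821; boundary points = 1 + 6 + 3 + 2 + 2 = 14; strictly interior points = area - boundary/2 + 1 = 815; answer 815
Stage 2: B1 = 815; c = 25790; 25790 = 2 * 5 * 2579; sigma = (1 + 2) * (1 + 5) * (1 + 2579) = 3 * 6 * 2580 = 46440; answer 46440

46440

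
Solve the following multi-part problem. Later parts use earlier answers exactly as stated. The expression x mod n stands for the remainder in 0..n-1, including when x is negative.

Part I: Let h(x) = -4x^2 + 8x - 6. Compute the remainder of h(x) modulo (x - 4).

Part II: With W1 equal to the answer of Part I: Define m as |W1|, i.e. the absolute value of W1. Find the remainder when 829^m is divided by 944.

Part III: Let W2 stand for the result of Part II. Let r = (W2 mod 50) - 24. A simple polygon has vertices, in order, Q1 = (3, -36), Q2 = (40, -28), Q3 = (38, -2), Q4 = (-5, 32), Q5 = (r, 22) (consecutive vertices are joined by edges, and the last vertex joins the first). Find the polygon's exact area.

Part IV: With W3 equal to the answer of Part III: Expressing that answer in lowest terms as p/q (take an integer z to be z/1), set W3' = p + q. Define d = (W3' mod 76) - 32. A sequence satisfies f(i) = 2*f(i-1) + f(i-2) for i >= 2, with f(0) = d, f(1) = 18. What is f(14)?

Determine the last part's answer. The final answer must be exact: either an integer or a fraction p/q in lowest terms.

Part I: remainder = value at the root: -4*(4)^2 + 8*(4)^1 - 6 = (-64) + (32) + (-6) = -38; answer -38
Part II: W1 = -38; m = 38; squarings mod 944: 829^1=829, 829^2=9, 829^4=81, 829^8=897, 829^16=321, 829^32=145; 829^38 = 829^2 * 829^4 * 829^32 = 921 (mod 944); answer 921
Part III: W2 = 921; r = -3; cross terms: (3*-28 - 40*-36)=1356, (40*-2 - 38*-28)=984, (38*32 - -5*-2)=1206, (-5*22 - -3*32)=-14, (-3*-36 - 3*22)=42; twice the area = |3574| = 3574; area = 1787; answer 1787
Part IV: W3 = 1787; threaded value p + q = 1788; d = 8; f(2) = 2*(18) + 1*(8) = 44; iterating: f(2)=44, f(3)=106, f(4)=256, f(5)=618, f(6)=1492, f(7)=3602, f(8)=8696, f(9)=20994, f(10)=50684, f(11)=122362, f(12)=295408, f(13)=713178, f(14)=1721764; answer 1721764

1721764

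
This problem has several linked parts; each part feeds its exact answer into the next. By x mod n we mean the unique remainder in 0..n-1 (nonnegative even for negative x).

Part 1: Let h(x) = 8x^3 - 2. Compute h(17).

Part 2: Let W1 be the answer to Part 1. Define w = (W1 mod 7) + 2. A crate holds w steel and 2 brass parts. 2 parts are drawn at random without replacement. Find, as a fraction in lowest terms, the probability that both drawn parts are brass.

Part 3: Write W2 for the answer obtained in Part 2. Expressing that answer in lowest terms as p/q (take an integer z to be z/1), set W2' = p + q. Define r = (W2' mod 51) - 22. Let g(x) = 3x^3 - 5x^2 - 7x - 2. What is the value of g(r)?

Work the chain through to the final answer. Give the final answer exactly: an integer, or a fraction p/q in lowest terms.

733

Part 1: 8*(17)^3 - 2 = (39304) + (-2) = 39302; answer 39302
Part 2: W1 = 39302; w = 6; total draws C(8,2) = 28; favorable C(2,2) = 1; P = 1/28; answer 1/28
Part 3: W2 = 1/28; threaded value p + q = 29; r = 7; 3*(7)^3 - 5*(7)^2 - 7*(7)^1 - 2 = (1029) + (-245) + (-49) + (-2) = 733; answer 733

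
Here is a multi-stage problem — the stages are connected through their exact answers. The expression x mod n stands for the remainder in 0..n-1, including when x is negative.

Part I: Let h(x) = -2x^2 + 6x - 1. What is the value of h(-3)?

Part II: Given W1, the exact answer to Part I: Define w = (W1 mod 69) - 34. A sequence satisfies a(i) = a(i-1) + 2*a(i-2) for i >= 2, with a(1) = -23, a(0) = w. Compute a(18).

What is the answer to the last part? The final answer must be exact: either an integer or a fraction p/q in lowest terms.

Part I: -2*(-3)^2 + 6*(-3)^1 - 1 = (-18) + (-18) + (-1) = -37; answer -37
Part II: W1 = -37; w = -2; a(2) = 1*(-23) + 2*(-2) = -27; iterating: a(2)=-27, a(3)=-73, a(4)=-127, a(5)=-273, a(6)=-527, a(7)=-1073, a(8)=-2127, a(9)=-4273, a(10)=-8527, a(11)=-17073, a(12)=-34127, a(13)=-68273, a(14)=-136527, a(15)=-273073, a(16)=-546127, a(17)=-1092273, a(18)=-2184527; answer -2184527

-2184527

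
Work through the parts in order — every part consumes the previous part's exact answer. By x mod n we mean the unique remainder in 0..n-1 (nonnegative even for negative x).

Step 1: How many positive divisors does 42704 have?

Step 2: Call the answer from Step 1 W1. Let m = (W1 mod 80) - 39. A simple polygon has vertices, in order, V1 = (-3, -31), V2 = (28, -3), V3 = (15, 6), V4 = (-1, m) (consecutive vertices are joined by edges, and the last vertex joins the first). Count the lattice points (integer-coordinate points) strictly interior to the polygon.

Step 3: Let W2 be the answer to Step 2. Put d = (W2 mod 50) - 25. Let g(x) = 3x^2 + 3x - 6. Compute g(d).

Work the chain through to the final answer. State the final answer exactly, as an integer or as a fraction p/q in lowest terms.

810

Step 1: 42704 = 2^4 * 17 * 157; number of divisors = (4+1) * (1+1) * (1+1) = 20; answer 20
Step 2: W1 = 20; m = -19; cross terms: (-3*-3 - 28*-31)=877, (28*6 - 15*-3)=213, (15*-19 - -1*6)=-279, (-1*-31 - -3*-19)=-26; twice the area = |785| = 785; area = 785/2; boundary points = 1 + 1 + 1 + 2 = 5; strictly interior points = area - boundary/2 + 1 = 391; answer 391
Step 3: W2 = 391; d = 16; 3*(16)^2 + 3*(16)^1 - 6 = (768) + (48) + (-6) = 810; answer 810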